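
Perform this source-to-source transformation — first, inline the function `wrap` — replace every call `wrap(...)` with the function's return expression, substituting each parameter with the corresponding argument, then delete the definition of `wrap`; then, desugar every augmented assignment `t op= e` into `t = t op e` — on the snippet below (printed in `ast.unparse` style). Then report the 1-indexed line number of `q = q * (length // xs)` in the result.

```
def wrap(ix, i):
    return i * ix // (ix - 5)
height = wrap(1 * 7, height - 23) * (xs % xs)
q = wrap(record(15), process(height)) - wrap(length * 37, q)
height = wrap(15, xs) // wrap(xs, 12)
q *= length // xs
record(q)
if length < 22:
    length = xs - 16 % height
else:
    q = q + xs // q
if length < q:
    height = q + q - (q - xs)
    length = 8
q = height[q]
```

Transformed code:
height = (height - 23) * (1 * 7) // (1 * 7 - 5) * (xs % xs)
q = process(height) * record(15) // (record(15) - 5) - q * (length * 37) // (length * 37 - 5)
height = xs * 15 // (15 - 5) // (12 * xs // (xs - 5))
q = q * (length // xs)
record(q)
if length < 22:
    length = xs - 16 % height
else:
    q = q + xs // q
if length < q:
    height = q + q - (q - xs)
    length = 8
q = height[q]

4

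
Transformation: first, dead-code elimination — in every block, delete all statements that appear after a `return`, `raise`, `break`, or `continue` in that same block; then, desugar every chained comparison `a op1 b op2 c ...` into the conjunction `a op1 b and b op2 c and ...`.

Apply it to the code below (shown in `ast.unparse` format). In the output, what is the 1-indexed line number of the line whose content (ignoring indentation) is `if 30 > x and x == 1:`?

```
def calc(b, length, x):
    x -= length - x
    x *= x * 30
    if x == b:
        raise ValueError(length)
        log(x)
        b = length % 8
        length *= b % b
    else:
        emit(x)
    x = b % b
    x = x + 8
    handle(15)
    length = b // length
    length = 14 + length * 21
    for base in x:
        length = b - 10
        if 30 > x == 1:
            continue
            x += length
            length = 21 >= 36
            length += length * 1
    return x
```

Transformed code:
def calc(b, length, x):
    x -= length - x
    x *= x * 30
    if x == b:
        raise ValueError(length)
    else:
        emit(x)
    x = b % b
    x = x + 8
    handle(15)
    length = b // length
    length = 14 + length * 21
    for base in x:
        length = b - 10
        if 30 > x and x == 1:
            continue
    return x

15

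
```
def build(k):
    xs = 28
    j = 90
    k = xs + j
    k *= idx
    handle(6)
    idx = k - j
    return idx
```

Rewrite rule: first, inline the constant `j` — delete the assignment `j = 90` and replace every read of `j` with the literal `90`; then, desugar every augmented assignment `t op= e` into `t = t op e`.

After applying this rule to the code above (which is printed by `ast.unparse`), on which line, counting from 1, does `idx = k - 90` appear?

Transformed code:
def build(k):
    xs = 28
    k = xs + 90
    k = k * idx
    handle(6)
    idx = k - 90
    return idx

6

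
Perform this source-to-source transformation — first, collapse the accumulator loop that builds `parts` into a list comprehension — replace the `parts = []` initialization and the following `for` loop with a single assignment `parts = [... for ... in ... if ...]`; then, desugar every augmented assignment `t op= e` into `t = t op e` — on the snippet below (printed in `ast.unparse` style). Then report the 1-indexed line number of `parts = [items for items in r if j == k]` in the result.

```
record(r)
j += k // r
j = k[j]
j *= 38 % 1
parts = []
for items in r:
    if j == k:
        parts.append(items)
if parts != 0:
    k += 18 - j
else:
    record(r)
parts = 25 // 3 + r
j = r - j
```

5

Transformed code:
record(r)
j = j + k // r
j = k[j]
j = j * (38 % 1)
parts = [items for items in r if j == k]
if parts != 0:
    k = k + (18 - j)
else:
    record(r)
parts = 25 // 3 + r
j = r - j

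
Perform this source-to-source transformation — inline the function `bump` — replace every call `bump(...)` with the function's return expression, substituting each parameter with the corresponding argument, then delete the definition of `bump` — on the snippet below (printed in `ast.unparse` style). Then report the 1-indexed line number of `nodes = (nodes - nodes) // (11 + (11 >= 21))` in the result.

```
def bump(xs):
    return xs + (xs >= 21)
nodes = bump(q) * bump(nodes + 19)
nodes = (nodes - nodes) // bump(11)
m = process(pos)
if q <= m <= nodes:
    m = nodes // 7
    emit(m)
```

2

Transformed code:
nodes = (q + (q >= 21)) * (nodes + 19 + (nodes + 19 >= 21))
nodes = (nodes - nodes) // (11 + (11 >= 21))
m = process(pos)
if q <= m <= nodes:
    m = nodes // 7
    emit(m)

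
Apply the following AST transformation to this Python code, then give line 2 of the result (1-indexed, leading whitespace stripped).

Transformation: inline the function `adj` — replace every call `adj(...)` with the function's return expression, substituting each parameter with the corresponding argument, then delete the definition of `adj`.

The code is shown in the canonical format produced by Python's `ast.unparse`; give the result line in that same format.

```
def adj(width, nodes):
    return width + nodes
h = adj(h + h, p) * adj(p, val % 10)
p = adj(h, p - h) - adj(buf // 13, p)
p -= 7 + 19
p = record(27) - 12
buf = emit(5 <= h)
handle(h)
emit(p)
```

p = h + (p - h) - (buf // 13 + p)

Transformed code:
h = (h + h + p) * (p + val % 10)
p = h + (p - h) - (buf // 13 + p)
p -= 7 + 19
p = record(27) - 12
buf = emit(5 <= h)
handle(h)
emit(p)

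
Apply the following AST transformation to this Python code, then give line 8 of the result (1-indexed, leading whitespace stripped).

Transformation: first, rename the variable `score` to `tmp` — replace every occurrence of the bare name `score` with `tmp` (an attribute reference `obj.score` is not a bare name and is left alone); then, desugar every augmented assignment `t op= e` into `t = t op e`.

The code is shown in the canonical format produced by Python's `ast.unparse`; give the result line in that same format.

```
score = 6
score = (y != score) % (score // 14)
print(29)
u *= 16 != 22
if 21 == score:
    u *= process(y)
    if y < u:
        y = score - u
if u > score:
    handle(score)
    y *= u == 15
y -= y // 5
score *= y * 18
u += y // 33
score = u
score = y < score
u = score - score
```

y = tmp - u

Transformed code:
tmp = 6
tmp = (y != tmp) % (tmp // 14)
print(29)
u = u * (16 != 22)
if 21 == tmp:
    u = u * process(y)
    if y < u:
        y = tmp - u
if u > tmp:
    handle(tmp)
    y = y * (u == 15)
y = y - y // 5
tmp = tmp * (y * 18)
u = u + y // 33
tmp = u
tmp = y < tmp
u = tmp - tmp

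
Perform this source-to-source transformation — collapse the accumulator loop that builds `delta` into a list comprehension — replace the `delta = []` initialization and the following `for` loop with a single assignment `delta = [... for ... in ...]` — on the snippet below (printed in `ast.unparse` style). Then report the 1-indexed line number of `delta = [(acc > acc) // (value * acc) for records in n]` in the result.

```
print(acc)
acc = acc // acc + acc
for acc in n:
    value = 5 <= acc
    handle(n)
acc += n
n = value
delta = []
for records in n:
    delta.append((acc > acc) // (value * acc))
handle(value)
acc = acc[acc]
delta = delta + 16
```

8

Transformed code:
print(acc)
acc = acc // acc + acc
for acc in n:
    value = 5 <= acc
    handle(n)
acc += n
n = value
delta = [(acc > acc) // (value * acc) for records in n]
handle(value)
acc = acc[acc]
delta = delta + 16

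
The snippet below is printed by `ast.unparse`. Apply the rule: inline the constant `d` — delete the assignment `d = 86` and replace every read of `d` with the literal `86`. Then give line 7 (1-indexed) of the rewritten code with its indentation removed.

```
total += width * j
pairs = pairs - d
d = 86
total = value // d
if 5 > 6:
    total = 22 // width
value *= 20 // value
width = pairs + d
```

Transformed code:
total += width * j
pairs = pairs - 86
total = value // 86
if 5 > 6:
    total = 22 // width
value *= 20 // value
width = pairs + 86

width = pairs + 86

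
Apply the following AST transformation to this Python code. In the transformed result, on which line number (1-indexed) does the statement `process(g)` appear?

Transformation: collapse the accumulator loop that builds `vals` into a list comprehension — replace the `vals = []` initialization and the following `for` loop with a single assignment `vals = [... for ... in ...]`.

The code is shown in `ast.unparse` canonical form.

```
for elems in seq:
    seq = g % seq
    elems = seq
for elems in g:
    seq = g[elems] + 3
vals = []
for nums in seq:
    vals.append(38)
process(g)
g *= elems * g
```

7

Transformed code:
for elems in seq:
    seq = g % seq
    elems = seq
for elems in g:
    seq = g[elems] + 3
vals = [38 for nums in seq]
process(g)
g *= elems * g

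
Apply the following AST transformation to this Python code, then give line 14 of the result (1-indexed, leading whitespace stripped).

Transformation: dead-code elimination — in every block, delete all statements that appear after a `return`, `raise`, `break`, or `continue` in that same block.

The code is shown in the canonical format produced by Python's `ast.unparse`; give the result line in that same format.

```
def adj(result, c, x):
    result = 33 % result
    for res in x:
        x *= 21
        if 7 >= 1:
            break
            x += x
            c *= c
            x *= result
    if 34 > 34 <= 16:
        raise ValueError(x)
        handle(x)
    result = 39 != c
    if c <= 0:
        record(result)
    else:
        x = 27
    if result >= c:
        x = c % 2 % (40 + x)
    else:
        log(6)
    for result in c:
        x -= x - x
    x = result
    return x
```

if result >= c:

Transformed code:
def adj(result, c, x):
    result = 33 % result
    for res in x:
        x *= 21
        if 7 >= 1:
            break
    if 34 > 34 <= 16:
        raise ValueError(x)
    result = 39 != c
    if c <= 0:
        record(result)
    else:
        x = 27
    if result >= c:
        x = c % 2 % (40 + x)
    else:
        log(6)
    for result in c:
        x -= x - x
    x = result
    return x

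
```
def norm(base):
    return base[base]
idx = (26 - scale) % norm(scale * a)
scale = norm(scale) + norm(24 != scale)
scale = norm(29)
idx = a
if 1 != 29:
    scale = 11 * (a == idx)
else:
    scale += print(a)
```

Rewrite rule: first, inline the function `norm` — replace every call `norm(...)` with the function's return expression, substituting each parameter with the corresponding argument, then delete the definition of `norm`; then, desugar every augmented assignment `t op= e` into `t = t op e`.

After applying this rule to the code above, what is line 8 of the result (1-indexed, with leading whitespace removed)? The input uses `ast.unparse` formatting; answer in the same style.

Transformed code:
idx = (26 - scale) % (scale * a)[scale * a]
scale = scale[scale] + (24 != scale)[24 != scale]
scale = 29[29]
idx = a
if 1 != 29:
    scale = 11 * (a == idx)
else:
    scale = scale + print(a)

scale = scale + print(a)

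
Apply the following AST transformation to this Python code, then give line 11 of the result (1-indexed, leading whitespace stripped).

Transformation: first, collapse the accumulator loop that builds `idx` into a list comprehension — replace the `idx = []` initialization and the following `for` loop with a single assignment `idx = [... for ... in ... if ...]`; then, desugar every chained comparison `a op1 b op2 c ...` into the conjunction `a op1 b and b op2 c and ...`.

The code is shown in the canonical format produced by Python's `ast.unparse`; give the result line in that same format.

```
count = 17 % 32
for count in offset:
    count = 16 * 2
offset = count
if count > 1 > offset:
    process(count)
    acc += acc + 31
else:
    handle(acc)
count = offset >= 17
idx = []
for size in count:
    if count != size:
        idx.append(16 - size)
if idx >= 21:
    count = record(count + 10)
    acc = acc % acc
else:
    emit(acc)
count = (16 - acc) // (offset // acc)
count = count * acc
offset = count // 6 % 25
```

idx = [16 - size for size in count if count != size]

Transformed code:
count = 17 % 32
for count in offset:
    count = 16 * 2
offset = count
if count > 1 and 1 > offset:
    process(count)
    acc += acc + 31
else:
    handle(acc)
count = offset >= 17
idx = [16 - size for size in count if count != size]
if idx >= 21:
    count = record(count + 10)
    acc = acc % acc
else:
    emit(acc)
count = (16 - acc) // (offset // acc)
count = count * acc
offset = count // 6 % 25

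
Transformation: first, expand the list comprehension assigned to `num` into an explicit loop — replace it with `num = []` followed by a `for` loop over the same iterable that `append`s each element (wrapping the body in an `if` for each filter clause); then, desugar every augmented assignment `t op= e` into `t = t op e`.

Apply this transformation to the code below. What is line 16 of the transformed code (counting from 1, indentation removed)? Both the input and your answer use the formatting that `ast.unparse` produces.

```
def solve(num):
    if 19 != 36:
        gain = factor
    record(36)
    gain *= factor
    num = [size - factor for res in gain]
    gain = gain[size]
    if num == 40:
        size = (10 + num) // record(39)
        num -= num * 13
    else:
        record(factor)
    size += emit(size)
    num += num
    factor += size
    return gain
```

num = num + num

Transformed code:
def solve(num):
    if 19 != 36:
        gain = factor
    record(36)
    gain = gain * factor
    num = []
    for res in gain:
        num.append(size - factor)
    gain = gain[size]
    if num == 40:
        size = (10 + num) // record(39)
        num = num - num * 13
    else:
        record(factor)
    size = size + emit(size)
    num = num + num
    factor = factor + size
    return gain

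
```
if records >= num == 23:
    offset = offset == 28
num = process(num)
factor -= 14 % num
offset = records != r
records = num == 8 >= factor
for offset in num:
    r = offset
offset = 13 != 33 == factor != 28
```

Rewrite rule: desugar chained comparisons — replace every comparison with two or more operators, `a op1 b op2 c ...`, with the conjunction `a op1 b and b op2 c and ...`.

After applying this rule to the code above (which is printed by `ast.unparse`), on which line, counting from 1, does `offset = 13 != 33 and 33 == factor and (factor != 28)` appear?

9

Transformed code:
if records >= num and num == 23:
    offset = offset == 28
num = process(num)
factor -= 14 % num
offset = records != r
records = num == 8 and 8 >= factor
for offset in num:
    r = offset
offset = 13 != 33 and 33 == factor and (factor != 28)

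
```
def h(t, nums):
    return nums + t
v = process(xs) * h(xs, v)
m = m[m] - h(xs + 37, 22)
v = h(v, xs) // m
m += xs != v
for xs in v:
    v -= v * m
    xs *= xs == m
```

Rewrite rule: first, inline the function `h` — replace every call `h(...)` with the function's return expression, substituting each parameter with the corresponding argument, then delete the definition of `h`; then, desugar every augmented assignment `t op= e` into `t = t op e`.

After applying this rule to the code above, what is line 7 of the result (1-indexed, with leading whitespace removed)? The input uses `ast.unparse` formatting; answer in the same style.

xs = xs * (xs == m)

Transformed code:
v = process(xs) * (v + xs)
m = m[m] - (22 + (xs + 37))
v = (xs + v) // m
m = m + (xs != v)
for xs in v:
    v = v - v * m
    xs = xs * (xs == m)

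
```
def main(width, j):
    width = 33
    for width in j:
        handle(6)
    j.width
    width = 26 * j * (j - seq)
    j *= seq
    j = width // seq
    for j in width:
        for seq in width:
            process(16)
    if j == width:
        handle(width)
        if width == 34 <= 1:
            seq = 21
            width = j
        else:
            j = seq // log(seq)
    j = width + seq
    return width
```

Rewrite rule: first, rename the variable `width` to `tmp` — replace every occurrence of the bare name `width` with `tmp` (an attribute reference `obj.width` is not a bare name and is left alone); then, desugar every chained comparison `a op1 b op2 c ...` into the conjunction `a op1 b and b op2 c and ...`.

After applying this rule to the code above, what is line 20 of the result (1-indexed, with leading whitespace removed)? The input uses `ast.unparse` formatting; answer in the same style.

Transformed code:
def main(tmp, j):
    tmp = 33
    for tmp in j:
        handle(6)
    j.width
    tmp = 26 * j * (j - seq)
    j *= seq
    j = tmp // seq
    for j in tmp:
        for seq in tmp:
            process(16)
    if j == tmp:
        handle(tmp)
        if tmp == 34 and 34 <= 1:
            seq = 21
            tmp = j
        else:
            j = seq // log(seq)
    j = tmp + seq
    return tmp

return tmp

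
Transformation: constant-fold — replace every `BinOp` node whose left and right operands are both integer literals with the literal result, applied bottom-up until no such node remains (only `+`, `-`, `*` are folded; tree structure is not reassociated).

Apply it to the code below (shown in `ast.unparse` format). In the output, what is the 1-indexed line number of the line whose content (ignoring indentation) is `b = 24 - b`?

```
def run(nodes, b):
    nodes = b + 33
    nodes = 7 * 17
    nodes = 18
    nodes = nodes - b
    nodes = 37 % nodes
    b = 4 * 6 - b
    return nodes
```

7

Transformed code:
def run(nodes, b):
    nodes = b + 33
    nodes = 119
    nodes = 18
    nodes = nodes - b
    nodes = 37 % nodes
    b = 24 - b
    return nodes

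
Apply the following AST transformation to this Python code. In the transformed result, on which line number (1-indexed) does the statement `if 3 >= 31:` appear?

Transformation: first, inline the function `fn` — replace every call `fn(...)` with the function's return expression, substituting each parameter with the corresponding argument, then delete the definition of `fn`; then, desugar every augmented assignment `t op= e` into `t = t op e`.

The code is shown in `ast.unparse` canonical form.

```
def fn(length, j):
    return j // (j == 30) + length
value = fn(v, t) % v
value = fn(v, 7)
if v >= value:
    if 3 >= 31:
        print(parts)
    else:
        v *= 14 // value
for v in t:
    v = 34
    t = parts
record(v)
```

4

Transformed code:
value = (t // (t == 30) + v) % v
value = 7 // (7 == 30) + v
if v >= value:
    if 3 >= 31:
        print(parts)
    else:
        v = v * (14 // value)
for v in t:
    v = 34
    t = parts
record(v)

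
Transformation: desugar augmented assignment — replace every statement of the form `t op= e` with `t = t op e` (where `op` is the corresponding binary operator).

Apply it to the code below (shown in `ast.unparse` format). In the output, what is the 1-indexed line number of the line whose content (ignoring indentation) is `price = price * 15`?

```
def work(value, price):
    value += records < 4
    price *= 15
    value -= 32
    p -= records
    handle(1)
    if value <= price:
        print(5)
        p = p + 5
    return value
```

Transformed code:
def work(value, price):
    value = value + (records < 4)
    price = price * 15
    value = value - 32
    p = p - records
    handle(1)
    if value <= price:
        print(5)
        p = p + 5
    return value

3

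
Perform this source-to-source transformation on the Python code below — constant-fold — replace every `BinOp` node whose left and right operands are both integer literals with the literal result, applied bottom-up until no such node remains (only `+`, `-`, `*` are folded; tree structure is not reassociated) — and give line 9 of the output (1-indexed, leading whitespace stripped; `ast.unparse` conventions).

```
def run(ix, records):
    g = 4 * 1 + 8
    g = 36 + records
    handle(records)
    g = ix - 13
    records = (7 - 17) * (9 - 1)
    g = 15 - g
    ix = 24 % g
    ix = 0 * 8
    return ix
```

ix = 0

Transformed code:
def run(ix, records):
    g = 12
    g = 36 + records
    handle(records)
    g = ix - 13
    records = -80
    g = 15 - g
    ix = 24 % g
    ix = 0
    return ix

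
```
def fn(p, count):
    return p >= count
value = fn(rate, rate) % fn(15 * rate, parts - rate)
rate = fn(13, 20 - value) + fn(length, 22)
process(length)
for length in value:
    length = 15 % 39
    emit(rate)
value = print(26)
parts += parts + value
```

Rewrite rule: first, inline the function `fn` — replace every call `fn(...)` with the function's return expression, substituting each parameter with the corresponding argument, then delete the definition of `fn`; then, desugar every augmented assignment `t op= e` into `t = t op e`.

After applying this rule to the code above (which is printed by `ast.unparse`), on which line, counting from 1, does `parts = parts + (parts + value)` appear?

8

Transformed code:
value = (rate >= rate) % (15 * rate >= parts - rate)
rate = (13 >= 20 - value) + (length >= 22)
process(length)
for length in value:
    length = 15 % 39
    emit(rate)
value = print(26)
parts = parts + (parts + value)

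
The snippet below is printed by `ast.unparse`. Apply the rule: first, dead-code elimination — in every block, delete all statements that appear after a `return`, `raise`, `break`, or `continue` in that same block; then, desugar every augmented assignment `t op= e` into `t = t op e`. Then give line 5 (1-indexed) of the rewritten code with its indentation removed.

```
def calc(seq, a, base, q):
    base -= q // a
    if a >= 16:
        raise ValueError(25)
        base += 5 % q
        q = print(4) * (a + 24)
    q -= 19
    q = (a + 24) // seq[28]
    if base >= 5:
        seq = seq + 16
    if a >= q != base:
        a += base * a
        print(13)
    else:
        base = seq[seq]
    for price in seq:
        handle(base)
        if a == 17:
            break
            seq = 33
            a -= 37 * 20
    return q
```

Transformed code:
def calc(seq, a, base, q):
    base = base - q // a
    if a >= 16:
        raise ValueError(25)
    q = q - 19
    q = (a + 24) // seq[28]
    if base >= 5:
        seq = seq + 16
    if a >= q != base:
        a = a + base * a
        print(13)
    else:
        base = seq[seq]
    for price in seq:
        handle(base)
        if a == 17:
            break
    return q

q = q - 19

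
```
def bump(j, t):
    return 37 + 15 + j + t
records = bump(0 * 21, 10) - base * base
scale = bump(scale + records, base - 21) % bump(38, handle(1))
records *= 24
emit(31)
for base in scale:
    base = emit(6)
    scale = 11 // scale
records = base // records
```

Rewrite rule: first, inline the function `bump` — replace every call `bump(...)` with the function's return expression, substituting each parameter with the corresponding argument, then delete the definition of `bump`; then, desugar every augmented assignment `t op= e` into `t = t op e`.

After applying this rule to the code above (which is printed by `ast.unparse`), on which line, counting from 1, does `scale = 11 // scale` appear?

Transformed code:
records = 37 + 15 + 0 * 21 + 10 - base * base
scale = (37 + 15 + (scale + records) + (base - 21)) % (37 + 15 + 38 + handle(1))
records = records * 24
emit(31)
for base in scale:
    base = emit(6)
    scale = 11 // scale
records = base // records

7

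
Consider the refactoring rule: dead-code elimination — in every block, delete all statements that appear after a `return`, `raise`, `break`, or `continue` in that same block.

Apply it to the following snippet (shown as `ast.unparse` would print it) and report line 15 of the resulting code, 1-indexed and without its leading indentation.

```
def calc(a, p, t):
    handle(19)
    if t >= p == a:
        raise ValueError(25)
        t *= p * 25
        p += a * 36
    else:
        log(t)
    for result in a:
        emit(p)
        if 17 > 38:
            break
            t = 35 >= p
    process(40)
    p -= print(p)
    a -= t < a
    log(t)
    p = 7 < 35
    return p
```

Transformed code:
def calc(a, p, t):
    handle(19)
    if t >= p == a:
        raise ValueError(25)
    else:
        log(t)
    for result in a:
        emit(p)
        if 17 > 38:
            break
    process(40)
    p -= print(p)
    a -= t < a
    log(t)
    p = 7 < 35
    return p

p = 7 < 35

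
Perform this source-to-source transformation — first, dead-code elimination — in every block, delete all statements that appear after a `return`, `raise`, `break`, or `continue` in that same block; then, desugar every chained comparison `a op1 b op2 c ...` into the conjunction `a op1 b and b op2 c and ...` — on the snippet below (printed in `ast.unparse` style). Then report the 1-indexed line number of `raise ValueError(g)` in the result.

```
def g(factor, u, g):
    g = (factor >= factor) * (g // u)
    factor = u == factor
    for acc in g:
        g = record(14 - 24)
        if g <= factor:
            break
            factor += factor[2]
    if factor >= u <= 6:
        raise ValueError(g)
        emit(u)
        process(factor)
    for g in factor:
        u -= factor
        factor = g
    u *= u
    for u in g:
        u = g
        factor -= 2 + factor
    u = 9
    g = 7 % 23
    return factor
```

9

Transformed code:
def g(factor, u, g):
    g = (factor >= factor) * (g // u)
    factor = u == factor
    for acc in g:
        g = record(14 - 24)
        if g <= factor:
            break
    if factor >= u and u <= 6:
        raise ValueError(g)
    for g in factor:
        u -= factor
        factor = g
    u *= u
    for u in g:
        u = g
        factor -= 2 + factor
    u = 9
    g = 7 % 23
    return factor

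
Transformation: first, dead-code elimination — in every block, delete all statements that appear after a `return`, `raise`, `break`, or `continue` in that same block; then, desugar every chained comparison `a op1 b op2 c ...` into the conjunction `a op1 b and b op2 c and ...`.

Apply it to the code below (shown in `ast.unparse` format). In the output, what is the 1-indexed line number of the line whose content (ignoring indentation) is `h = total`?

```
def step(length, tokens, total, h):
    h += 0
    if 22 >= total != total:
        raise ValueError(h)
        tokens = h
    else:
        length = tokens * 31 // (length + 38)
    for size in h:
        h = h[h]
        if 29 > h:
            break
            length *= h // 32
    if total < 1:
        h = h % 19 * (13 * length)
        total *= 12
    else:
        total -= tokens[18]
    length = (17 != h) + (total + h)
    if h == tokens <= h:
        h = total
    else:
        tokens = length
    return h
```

Transformed code:
def step(length, tokens, total, h):
    h += 0
    if 22 >= total and total != total:
        raise ValueError(h)
    else:
        length = tokens * 31 // (length + 38)
    for size in h:
        h = h[h]
        if 29 > h:
            break
    if total < 1:
        h = h % 19 * (13 * length)
        total *= 12
    else:
        total -= tokens[18]
    length = (17 != h) + (total + h)
    if h == tokens and tokens <= h:
        h = total
    else:
        tokens = length
    return h

18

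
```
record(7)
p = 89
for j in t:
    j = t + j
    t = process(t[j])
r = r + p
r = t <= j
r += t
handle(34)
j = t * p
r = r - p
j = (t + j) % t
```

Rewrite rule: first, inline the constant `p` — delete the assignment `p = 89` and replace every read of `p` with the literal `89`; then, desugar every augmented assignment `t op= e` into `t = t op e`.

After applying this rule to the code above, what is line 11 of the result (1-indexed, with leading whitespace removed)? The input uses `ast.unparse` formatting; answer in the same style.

Transformed code:
record(7)
for j in t:
    j = t + j
    t = process(t[j])
r = r + 89
r = t <= j
r = r + t
handle(34)
j = t * 89
r = r - 89
j = (t + j) % t

j = (t + j) % t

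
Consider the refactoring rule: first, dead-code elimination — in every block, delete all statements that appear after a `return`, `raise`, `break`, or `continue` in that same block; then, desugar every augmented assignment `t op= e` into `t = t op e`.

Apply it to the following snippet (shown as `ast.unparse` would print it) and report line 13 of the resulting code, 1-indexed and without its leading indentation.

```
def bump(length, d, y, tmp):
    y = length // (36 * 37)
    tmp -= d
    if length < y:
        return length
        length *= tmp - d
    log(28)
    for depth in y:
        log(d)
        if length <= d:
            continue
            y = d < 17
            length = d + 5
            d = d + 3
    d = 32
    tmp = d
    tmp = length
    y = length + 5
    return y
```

Transformed code:
def bump(length, d, y, tmp):
    y = length // (36 * 37)
    tmp = tmp - d
    if length < y:
        return length
    log(28)
    for depth in y:
        log(d)
        if length <= d:
            continue
    d = 32
    tmp = d
    tmp = length
    y = length + 5
    return y

tmp = length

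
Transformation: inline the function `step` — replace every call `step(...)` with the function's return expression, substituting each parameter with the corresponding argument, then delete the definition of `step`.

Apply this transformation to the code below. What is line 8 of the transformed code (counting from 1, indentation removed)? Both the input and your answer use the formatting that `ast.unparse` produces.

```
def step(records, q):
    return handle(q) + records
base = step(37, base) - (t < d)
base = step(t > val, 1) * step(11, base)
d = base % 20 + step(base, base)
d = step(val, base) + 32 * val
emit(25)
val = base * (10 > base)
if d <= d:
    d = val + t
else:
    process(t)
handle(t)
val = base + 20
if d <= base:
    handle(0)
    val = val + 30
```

d = val + t

Transformed code:
base = handle(base) + 37 - (t < d)
base = (handle(1) + (t > val)) * (handle(base) + 11)
d = base % 20 + (handle(base) + base)
d = handle(base) + val + 32 * val
emit(25)
val = base * (10 > base)
if d <= d:
    d = val + t
else:
    process(t)
handle(t)
val = base + 20
if d <= base:
    handle(0)
    val = val + 30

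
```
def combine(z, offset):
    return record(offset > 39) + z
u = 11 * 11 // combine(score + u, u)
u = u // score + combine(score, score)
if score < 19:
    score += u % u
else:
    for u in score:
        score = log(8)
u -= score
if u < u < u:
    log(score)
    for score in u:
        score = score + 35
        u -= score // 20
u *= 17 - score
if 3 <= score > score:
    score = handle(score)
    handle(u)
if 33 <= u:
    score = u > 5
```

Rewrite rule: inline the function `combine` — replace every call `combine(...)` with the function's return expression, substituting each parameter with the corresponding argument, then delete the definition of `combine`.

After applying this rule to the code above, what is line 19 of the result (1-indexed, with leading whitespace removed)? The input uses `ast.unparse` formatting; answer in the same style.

Transformed code:
u = 11 * 11 // (record(u > 39) + (score + u))
u = u // score + (record(score > 39) + score)
if score < 19:
    score += u % u
else:
    for u in score:
        score = log(8)
u -= score
if u < u < u:
    log(score)
    for score in u:
        score = score + 35
        u -= score // 20
u *= 17 - score
if 3 <= score > score:
    score = handle(score)
    handle(u)
if 33 <= u:
    score = u > 5

score = u > 5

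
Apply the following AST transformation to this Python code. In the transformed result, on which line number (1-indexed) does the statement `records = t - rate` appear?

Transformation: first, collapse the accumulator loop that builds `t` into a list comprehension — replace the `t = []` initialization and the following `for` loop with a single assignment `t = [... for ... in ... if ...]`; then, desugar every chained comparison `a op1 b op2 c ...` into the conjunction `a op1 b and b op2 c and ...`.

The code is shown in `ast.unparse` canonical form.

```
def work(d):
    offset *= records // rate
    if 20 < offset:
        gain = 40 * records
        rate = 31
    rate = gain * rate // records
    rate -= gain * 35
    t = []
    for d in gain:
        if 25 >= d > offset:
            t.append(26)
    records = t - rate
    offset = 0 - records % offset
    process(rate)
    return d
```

9

Transformed code:
def work(d):
    offset *= records // rate
    if 20 < offset:
        gain = 40 * records
        rate = 31
    rate = gain * rate // records
    rate -= gain * 35
    t = [26 for d in gain if 25 >= d and d > offset]
    records = t - rate
    offset = 0 - records % offset
    process(rate)
    return d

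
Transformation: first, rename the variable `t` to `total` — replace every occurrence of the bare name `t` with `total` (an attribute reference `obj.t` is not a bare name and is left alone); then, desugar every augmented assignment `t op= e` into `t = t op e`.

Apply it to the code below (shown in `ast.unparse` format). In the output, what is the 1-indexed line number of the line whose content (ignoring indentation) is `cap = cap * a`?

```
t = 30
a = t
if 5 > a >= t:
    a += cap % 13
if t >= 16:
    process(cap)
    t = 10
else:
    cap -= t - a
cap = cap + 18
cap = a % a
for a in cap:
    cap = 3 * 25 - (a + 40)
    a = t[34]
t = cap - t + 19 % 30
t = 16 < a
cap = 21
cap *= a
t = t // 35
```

Transformed code:
total = 30
a = total
if 5 > a >= total:
    a = a + cap % 13
if total >= 16:
    process(cap)
    total = 10
else:
    cap = cap - (total - a)
cap = cap + 18
cap = a % a
for a in cap:
    cap = 3 * 25 - (a + 40)
    a = total[34]
total = cap - total + 19 % 30
total = 16 < a
cap = 21
cap = cap * a
total = total // 35

18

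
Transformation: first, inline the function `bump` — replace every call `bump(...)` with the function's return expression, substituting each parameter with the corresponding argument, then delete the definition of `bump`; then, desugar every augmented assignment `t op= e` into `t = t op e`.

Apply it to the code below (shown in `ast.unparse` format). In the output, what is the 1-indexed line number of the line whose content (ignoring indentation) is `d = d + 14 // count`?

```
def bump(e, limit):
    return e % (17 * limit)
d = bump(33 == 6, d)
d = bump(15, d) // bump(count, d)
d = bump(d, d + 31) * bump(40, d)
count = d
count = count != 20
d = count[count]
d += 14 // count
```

7

Transformed code:
d = (33 == 6) % (17 * d)
d = 15 % (17 * d) // (count % (17 * d))
d = d % (17 * (d + 31)) * (40 % (17 * d))
count = d
count = count != 20
d = count[count]
d = d + 14 // count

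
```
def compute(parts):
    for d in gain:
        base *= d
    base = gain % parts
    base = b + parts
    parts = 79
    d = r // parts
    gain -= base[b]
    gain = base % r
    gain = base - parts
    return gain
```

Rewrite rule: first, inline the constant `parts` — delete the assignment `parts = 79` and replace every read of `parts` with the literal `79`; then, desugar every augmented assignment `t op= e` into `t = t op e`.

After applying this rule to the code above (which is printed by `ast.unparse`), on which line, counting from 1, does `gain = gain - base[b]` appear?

Transformed code:
def compute(parts):
    for d in gain:
        base = base * d
    base = gain % 79
    base = b + 79
    d = r // 79
    gain = gain - base[b]
    gain = base % r
    gain = base - 79
    return gain

7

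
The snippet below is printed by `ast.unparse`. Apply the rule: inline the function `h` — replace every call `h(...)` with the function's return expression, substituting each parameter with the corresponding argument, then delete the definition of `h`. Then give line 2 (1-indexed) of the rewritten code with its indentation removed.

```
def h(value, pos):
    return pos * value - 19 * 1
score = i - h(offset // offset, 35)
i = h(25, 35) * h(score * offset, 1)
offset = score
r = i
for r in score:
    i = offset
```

i = (35 * 25 - 19 * 1) * (1 * (score * offset) - 19 * 1)

Transformed code:
score = i - (35 * (offset // offset) - 19 * 1)
i = (35 * 25 - 19 * 1) * (1 * (score * offset) - 19 * 1)
offset = score
r = i
for r in score:
    i = offset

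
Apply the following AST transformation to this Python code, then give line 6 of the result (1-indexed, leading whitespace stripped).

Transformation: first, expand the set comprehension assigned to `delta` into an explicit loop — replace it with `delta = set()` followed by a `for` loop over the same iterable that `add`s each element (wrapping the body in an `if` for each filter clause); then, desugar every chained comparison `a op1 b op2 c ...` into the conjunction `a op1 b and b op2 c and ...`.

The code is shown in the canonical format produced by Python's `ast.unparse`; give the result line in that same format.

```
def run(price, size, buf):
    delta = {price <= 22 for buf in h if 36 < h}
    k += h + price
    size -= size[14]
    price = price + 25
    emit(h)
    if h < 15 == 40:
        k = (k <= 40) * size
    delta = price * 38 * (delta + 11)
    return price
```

Transformed code:
def run(price, size, buf):
    delta = set()
    for buf in h:
        if 36 < h:
            delta.add(price <= 22)
    k += h + price
    size -= size[14]
    price = price + 25
    emit(h)
    if h < 15 and 15 == 40:
        k = (k <= 40) * size
    delta = price * 38 * (delta + 11)
    return price

k += h + price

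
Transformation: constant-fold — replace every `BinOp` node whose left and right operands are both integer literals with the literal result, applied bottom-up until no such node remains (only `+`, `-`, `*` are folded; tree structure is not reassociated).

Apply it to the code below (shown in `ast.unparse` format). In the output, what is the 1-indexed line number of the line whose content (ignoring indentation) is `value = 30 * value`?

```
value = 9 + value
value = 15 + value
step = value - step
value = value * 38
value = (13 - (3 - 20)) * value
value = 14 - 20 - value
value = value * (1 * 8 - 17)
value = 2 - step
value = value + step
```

Transformed code:
value = 9 + value
value = 15 + value
step = value - step
value = value * 38
value = 30 * value
value = -6 - value
value = value * -9
value = 2 - step
value = value + step

5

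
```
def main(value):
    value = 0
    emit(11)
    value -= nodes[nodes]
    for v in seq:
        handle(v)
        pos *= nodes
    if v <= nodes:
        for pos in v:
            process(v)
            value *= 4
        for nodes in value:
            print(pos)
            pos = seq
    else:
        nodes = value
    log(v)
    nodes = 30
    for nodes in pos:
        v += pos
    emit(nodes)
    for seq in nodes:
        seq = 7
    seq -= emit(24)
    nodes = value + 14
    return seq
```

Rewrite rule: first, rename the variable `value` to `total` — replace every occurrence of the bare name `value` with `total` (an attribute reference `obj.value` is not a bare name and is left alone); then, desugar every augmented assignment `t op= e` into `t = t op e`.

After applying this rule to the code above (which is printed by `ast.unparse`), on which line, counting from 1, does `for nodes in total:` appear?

12

Transformed code:
def main(total):
    total = 0
    emit(11)
    total = total - nodes[nodes]
    for v in seq:
        handle(v)
        pos = pos * nodes
    if v <= nodes:
        for pos in v:
            process(v)
            total = total * 4
        for nodes in total:
            print(pos)
            pos = seq
    else:
        nodes = total
    log(v)
    nodes = 30
    for nodes in pos:
        v = v + pos
    emit(nodes)
    for seq in nodes:
        seq = 7
    seq = seq - emit(24)
    nodes = total + 14
    return seq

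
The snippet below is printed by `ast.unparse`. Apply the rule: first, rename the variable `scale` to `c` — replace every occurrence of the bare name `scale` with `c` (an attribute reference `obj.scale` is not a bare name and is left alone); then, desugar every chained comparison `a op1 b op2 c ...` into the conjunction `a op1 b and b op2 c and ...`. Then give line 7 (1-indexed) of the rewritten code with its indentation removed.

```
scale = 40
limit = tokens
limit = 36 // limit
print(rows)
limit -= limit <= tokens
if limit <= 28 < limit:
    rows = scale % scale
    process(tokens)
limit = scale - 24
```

Transformed code:
c = 40
limit = tokens
limit = 36 // limit
print(rows)
limit -= limit <= tokens
if limit <= 28 and 28 < limit:
    rows = c % c
    process(tokens)
limit = c - 24

rows = c % c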